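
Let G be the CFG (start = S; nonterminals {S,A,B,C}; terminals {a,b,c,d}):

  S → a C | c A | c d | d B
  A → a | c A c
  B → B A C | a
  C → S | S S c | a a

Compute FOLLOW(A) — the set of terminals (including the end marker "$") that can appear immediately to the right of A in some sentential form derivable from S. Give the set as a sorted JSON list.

FIRST sets, iterate to fixpoint:
round 1:
  A via A→a: +{a}
  A via A→c A c: +{c}
  B via B→a: +{a}
  C via C→a a: +{a}
  S via S→a C: +{a}
  S via S→c A: +{c}
  S via S→d B: +{d}
  FIRST[S]={a,c,d}  FIRST[A]={a,c}  FIRST[B]={a}  FIRST[C]={a}
round 2:
  C via C→S: +{c,d}
  FIRST[S]={a,c,d}  FIRST[A]={a,c}  FIRST[B]={a}  FIRST[C]={a,c,d}
round 3: (stable)
  FIRST[S]={a,c,d}  FIRST[A]={a,c}  FIRST[B]={a}  FIRST[C]={a,c,d}

Compute FOLLOW by fixpoint:
FOLLOW(S) := {$}
round 1:
  A→c A c: FOLLOW(A) ⊇ FIRST(c) = {c}; new: +{c}
  B→B A C: FOLLOW(B) ⊇ FIRST(A) = {a,c}; new: +{a,c}
  B→B A C: FOLLOW(A) ⊇ FIRST(C) = {a,c,d}; new: +{a,d}
  B→B A C: FOLLOW(C) ⊇ FOLLOW(B) ⊇ {a,c}; new: +{a,c}
  C→S: FOLLOW(S) ⊇ FOLLOW(C) ⊇ {a,c}; new: +{a,c}
  C→S S c: FOLLOW(S) ⊇ FIRST(S) = {a,c,d}; new: +{d}
  S→a C: FOLLOW(C) ⊇ FOLLOW(S) ⊇ {$,a,c,d}; new: +{$,d}
  S→c A: FOLLOW(A) ⊇ FOLLOW(S) ⊇ {$,a,c,d}; new: +{$}
  S→d B: FOLLOW(B) ⊇ FOLLOW(S) ⊇ {$,a,c,d}; new: +{$,d}
  FOLLOW(S)={$,a,c,d}  FOLLOW(A)={$,a,c,d}  FOLLOW(B)={$,a,c,d}  FOLLOW(C)={$,a,c,d}
round 2: done
  FOLLOW(S)={$,a,c,d}  FOLLOW(A)={$,a,c,d}  FOLLOW(B)={$,a,c,d}  FOLLOW(C)={$,a,c,d}

FOLLOW(A) = ["$", "a", "c", "d"]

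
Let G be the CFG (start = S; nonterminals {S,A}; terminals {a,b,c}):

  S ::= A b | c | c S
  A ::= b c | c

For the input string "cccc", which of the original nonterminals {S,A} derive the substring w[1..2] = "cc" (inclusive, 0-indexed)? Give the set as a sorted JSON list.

Convert to CNF:
  S -> A T0 | T1 S | c
  A -> T0 T1 | c
  T0 -> b
  T1 -> c

CYK table (by increasing span) (cells [i..j] with 1 ≤ i ≤ j ≤ 2 only):
  [1..1]={A,S,T1}  "c"  orig:{A,S}
  [2..2]={A,S,T1}  "c"  orig:{A,S}
  [1..2]={S}  "cc"

Original NTs in T[1,2] deriving "cc": ["S"]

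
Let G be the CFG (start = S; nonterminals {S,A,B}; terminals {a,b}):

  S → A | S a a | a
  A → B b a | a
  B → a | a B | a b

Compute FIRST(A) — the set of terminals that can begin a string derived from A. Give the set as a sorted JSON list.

FIRST iteration:
round 1:
  A via A→a: +{a}
  B via B→a: +{a}
  S via S→A: +{a}
  S: {a}  A: {a}  B: {a}
round 2: (stable)
  S: {a}  A: {a}  B: {a}

FIRST(A) = ["a"]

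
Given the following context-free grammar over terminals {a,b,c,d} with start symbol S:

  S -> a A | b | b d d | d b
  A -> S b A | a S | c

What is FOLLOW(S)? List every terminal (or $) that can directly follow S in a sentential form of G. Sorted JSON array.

Compute FIRST by fixpoint:
[1]
  A via A→a S: +{a}
  A via A→c: +{c}
  S via S→a A: +{a}
  S via S→b: +{b}
  S via S→d b: +{d}
  S: {a,b,d}  A: {a,c}
[2]
  A via A→S b A: +{b,d}
  S: {a,b,d}  A: {a,b,c,d}
[3] done
  S: {a,b,d}  A: {a,b,c,d}

FOLLOW iteration:
seed FOLLOW(S) with $
round 1:
  A→S b A: FOLLOW(S) ⊇ FIRST(b) = {b}; new: +{b}
  S→a A: FOLLOW(A) ⊇ FOLLOW(S) ⊇ {$,b}; new: +{$,b}
  FOLLOW(S)={$,b}  FOLLOW(A)={$,b}
round 2: (no change)
  FOLLOW(S)={$,b}  FOLLOW(A)={$,b}

FOLLOW(S) = ["$", "b"]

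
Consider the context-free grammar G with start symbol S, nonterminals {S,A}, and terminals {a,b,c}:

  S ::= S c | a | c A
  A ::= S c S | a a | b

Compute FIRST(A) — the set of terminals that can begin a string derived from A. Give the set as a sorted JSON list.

Compute FIRST by fixpoint:
pass 1:
  A via A→a a: +{a}
  A via A→b: +{b}
  S via S→a: +{a}
  S via S→c A: +{c}
  FIRST[S]={a,c}  FIRST[A]={a,b}
pass 2:
  A via A→S c S: +{c}
  FIRST[S]={a,c}  FIRST[A]={a,b,c}
pass 3: done
  FIRST[S]={a,c}  FIRST[A]={a,b,c}

FIRST(A) = ["a", "b", "c"]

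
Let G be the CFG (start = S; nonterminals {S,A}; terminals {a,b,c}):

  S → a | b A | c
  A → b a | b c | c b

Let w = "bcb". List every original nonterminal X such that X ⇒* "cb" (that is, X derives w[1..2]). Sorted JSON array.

Convert to CNF:
  S -> T0 A | a | c
  A -> T0 T1 | T0 T2 | T2 T0
  T0 -> b
  T1 -> a
  T2 -> c

CYK table (by increasing span), restricted to cells inside w[1..2]:
  cell(1,1) c: {S,T2}  orig:{S}
  cell(2,2) b: {T0}  orig:{}
  cell(1,2) cb: {A}

Original NTs in T[1,2] deriving "cb": ["A"]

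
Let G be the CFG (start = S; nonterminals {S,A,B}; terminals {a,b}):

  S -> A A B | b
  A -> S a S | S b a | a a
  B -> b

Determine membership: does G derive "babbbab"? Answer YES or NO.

Convert to CNF:
  S -> A X4 | b
  A -> S X2 | S X3 | T0 T0
  B -> b
  T0 -> a
  T1 -> b
  X2 -> T0 S
  X3 -> T1 T0
  X4 -> A B

Fill CYK table bottom-up:
  cell(0,0) b: {B,S,T1}  orig:{B,S}
  cell(1,1) a: {T0}  orig:{}
  cell(2,2) b: {B,S,T1}  orig:{B,S}
  cell(3,3) b: {B,S,T1}  orig:{B,S}
  cell(4,4) b: {B,S,T1}  orig:{B,S}
  cell(5,5) a: {T0}  orig:{}
  cell(6,6) b: {B,S,T1}  orig:{B,S}
  cell(0,1) ba: {X3}  orig:{}
  cell(1,2) ab: {X2}  orig:{}
  cell(2,3) bb: ∅
  cell(3,4) bb: ∅
  cell(4,5) ba: {X3}  orig:{}
  cell(5,6) ab: {X2}  orig:{}
  cell(0,2) bab: {A}
  cell(1,3) abb: ∅
  cell(2,4) bbb: ∅
  cell(3,5) bba: {A}
  cell(4,6) bab: {A}
  cell(0,3) babb: {X4}  orig:{}
  cell(1,4) abbb: ∅
  cell(2,5) bbba: ∅
  cell(3,6) bbab: {X4}  orig:{}
  cell(0,4) babbb: ∅
  cell(1,5) abbba: ∅
  cell(2,6) bbbab: ∅
  cell(0,5) babbba: ∅
  cell(1,6) abbbab: ∅
  cell(0,6) babbbab: {S}

S ∈ T[0,6] ⇒ YES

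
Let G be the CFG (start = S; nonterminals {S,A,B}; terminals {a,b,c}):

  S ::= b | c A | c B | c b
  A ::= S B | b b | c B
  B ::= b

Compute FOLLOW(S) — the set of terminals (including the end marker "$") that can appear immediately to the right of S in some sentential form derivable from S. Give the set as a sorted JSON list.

FIRST iteration:
iter 1:
  A via A→b b: +{b}
  A via A→c B: +{c}
  B via B→b: +{b}
  S via S→b: +{b}
  S via S→c A: +{c}
  FIRST[S]={b,c}  FIRST[A]={b,c}  FIRST[B]={b}
iter 2: (no change)
  FIRST[S]={b,c}  FIRST[A]={b,c}  FIRST[B]={b}

Compute FOLLOW by fixpoint:
FOLLOW(S) := {$}
pass 1:
  A→S B: FOLLOW(S) ⊇ FIRST(B) = {b}; new: +{b}
  S→c A: FOLLOW(A) ⊇ FOLLOW(S) ⊇ {$,b}; new: +{$,b}
  S→c B: FOLLOW(B) ⊇ FOLLOW(S) ⊇ {$,b}; new: +{$,b}
  S: {$,b}  A: {$,b}  B: {$,b}
pass 2: done
  S: {$,b}  A: {$,b}  B: {$,b}

FOLLOW(S) = ["$", "b"]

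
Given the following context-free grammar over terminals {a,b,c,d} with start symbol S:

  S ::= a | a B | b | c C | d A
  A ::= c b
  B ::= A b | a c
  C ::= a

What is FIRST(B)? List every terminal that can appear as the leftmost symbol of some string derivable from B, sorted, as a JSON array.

Compute FIRST by fixpoint:
pass 1:
  A via A→c b: +{c}
  B via B→A b: +{c}
  B via B→a c: +{a}
  C via C→a: +{a}
  S via S→a: +{a}
  S via S→b: +{b}
  S via S→c C: +{c}
  S via S→d A: +{d}
  FIRST[S]={a,b,c,d}  FIRST[A]={c}  FIRST[B]={a,c}  FIRST[C]={a}
pass 2: done
  FIRST[S]={a,b,c,d}  FIRST[A]={c}  FIRST[B]={a,c}  FIRST[C]={a}

FIRST(B) = ["a", "c"]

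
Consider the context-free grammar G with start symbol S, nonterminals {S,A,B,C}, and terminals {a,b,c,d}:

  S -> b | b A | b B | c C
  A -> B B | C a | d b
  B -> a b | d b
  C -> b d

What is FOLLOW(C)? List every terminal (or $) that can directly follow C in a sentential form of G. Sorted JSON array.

FIRST iteration:
[1]
  A via A→d b: +{d}
  B via B→a b: +{a}
  B via B→d b: +{d}
  C via C→b d: +{b}
  S via S→b: +{b}
  S via S→c C: +{c}
  FIRST[S]={b,c}  FIRST[A]={d}  FIRST[B]={a,d}  FIRST[C]={b}
[2]
  A via A→B B: +{a}
  A via A→C a: +{b}
  FIRST[S]={b,c}  FIRST[A]={a,b,d}  FIRST[B]={a,d}  FIRST[C]={b}
[3] (no change)
  FIRST[S]={b,c}  FIRST[A]={a,b,d}  FIRST[B]={a,d}  FIRST[C]={b}

FOLLOW iteration:
FOLLOW(S) := {$}
pass 1:
  A→B B: FOLLOW(B) ⊇ FIRST(B) = {a,d}; new: +{a,d}
  A→C a: FOLLOW(C) ⊇ FIRST(a) = {a}; new: +{a}
  S→b A: FOLLOW(A) ⊇ FOLLOW(S) ⊇ {$}; new: +{$}
  S→b B: FOLLOW(B) ⊇ FOLLOW(S) ⊇ {$}; new: +{$}
  S→c C: FOLLOW(C) ⊇ FOLLOW(S) ⊇ {$}; new: +{$}
  FOLLOW(S)={$}  FOLLOW(A)={$}  FOLLOW(B)={$,a,d}  FOLLOW(C)={$,a}
pass 2: done
  FOLLOW(S)={$}  FOLLOW(A)={$}  FOLLOW(B)={$,a,d}  FOLLOW(C)={$,a}

FOLLOW(C) = ["$", "a"]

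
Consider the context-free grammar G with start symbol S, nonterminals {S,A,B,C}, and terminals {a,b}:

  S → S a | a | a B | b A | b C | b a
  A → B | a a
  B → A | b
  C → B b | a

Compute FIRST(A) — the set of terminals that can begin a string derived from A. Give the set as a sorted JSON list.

FIRST sets, iterate to fixpoint:
round 1:
  A via A→a a: +{a}
  B via B→A: +{a}
  B via B→b: +{b}
  C via C→B b: +{a,b}
  S via S→a: +{a}
  S via S→b A: +{b}
  FIRST(S)={a,b}  FIRST(A)={a}  FIRST(B)={a,b}  FIRST(C)={a,b}
round 2:
  A via A→B: +{b}
  FIRST(S)={a,b}  FIRST(A)={a,b}  FIRST(B)={a,b}  FIRST(C)={a,b}
round 3: done
  FIRST(S)={a,b}  FIRST(A)={a,b}  FIRST(B)={a,b}  FIRST(C)={a,b}

FIRST(A) = ["a", "b"]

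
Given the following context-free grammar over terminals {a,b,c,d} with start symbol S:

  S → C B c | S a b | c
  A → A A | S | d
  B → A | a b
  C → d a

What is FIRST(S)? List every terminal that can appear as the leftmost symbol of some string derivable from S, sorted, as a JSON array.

Compute FIRST by fixpoint:
iter 1:
  A via A→d: +{d}
  B via B→A: +{d}
  B via B→a b: +{a}
  C via C→d a: +{d}
  S via S→C B c: +{d}
  S via S→c: +{c}
  FIRST[S]={c,d}  FIRST[A]={d}  FIRST[B]={a,d}  FIRST[C]={d}
iter 2:
  A via A→S: +{c}
  B via B→A: +{c}
  FIRST[S]={c,d}  FIRST[A]={c,d}  FIRST[B]={a,c,d}  FIRST[C]={d}
iter 3: — fixpoint
  FIRST[S]={c,d}  FIRST[A]={c,d}  FIRST[B]={a,c,d}  FIRST[C]={d}

FIRST(S) = ["c", "d"]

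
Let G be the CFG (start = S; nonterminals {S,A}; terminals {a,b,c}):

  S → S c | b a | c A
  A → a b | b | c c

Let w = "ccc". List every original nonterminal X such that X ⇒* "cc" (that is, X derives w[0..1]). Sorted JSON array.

Convert to CNF:
  S -> S T2 | T1 T0 | T2 A
  A -> T0 T1 | T2 T2 | b
  T0 -> a
  T1 -> b
  T2 -> c

CYK fill (cells [i..j] with 0 ≤ i ≤ j ≤ 1 only):
  cell(0,0) c: {T2}  orig:{}
  cell(1,1) c: {T2}  orig:{}
  cell(0,1) cc: {A}

Original NTs in T[0,1] deriving "cc": ["A"]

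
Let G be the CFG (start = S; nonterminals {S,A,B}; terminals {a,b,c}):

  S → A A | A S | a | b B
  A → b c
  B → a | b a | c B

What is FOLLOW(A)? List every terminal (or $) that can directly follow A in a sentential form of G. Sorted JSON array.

FIRST sets, iterate to fixpoint:
[1]
  A via A→b c: +{b}
  B via B→a: +{a}
  B via B→b a: +{b}
  B via B→c B: +{c}
  S via S→A A: +{b}
  S via S→a: +{a}
  S: {a,b}  A: {b}  B: {a,b,c}
[2] done
  S: {a,b}  A: {b}  B: {a,b,c}

FOLLOW sets:
seed FOLLOW(S) with $
[1]
  S→A A: FOLLOW(A) ⊇ FIRST(A) = {b}; new: +{b}
  S→A A: FOLLOW(A) ⊇ FOLLOW(S) ⊇ {$}; new: +{$}
  S→A S: FOLLOW(A) ⊇ FIRST(S) = {a,b}; new: +{a}
  S→b B: FOLLOW(B) ⊇ FOLLOW(S) ⊇ {$}; new: +{$}
  FOLLOW(S)={$}  FOLLOW(A)={$,a,b}  FOLLOW(B)={$}
[2] — fixpoint
  FOLLOW(S)={$}  FOLLOW(A)={$,a,b}  FOLLOW(B)={$}

FOLLOW(A) = ["$", "a", "b"]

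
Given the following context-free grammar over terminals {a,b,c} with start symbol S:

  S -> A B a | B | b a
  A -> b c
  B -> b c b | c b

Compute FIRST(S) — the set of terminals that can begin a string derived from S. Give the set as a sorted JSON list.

Compute FIRST by fixpoint:
iter 1:
  A via A→b c: +{b}
  B via B→b c b: +{b}
  B via B→c b: +{c}
  S via S→A B a: +{b}
  S via S→B: +{c}
  FIRST[S]={b,c}  FIRST[A]={b}  FIRST[B]={b,c}
iter 2: — fixpoint
  FIRST[S]={b,c}  FIRST[A]={b}  FIRST[B]={b,c}

FIRST(S) = ["b", "c"]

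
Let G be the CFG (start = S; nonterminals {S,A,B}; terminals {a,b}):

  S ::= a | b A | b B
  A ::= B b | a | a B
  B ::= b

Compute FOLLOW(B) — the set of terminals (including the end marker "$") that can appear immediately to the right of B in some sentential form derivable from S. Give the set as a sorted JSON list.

FIRST sets, iterate to fixpoint:
iter 1:
  A via A→a: +{a}
  B via B→b: +{b}
  S via S→a: +{a}
  S via S→b A: +{b}
  S: {a,b}  A: {a}  B: {b}
iter 2:
  A via A→B b: +{b}
  S: {a,b}  A: {a,b}  B: {b}
iter 3: done
  S: {a,b}  A: {a,b}  B: {b}

Compute FOLLOW by fixpoint:
FOLLOW(S) := {$}
iter 1:
  A→B b: FOLLOW(B) ⊇ FIRST(b) = {b}; new: +{b}
  S→b A: FOLLOW(A) ⊇ FOLLOW(S) ⊇ {$}; new: +{$}
  S→b B: FOLLOW(B) ⊇ FOLLOW(S) ⊇ {$}; new: +{$}
  S: {$}  A: {$}  B: {$,b}
iter 2: — fixpoint
  S: {$}  A: {$}  B: {$,b}

FOLLOW(B) = ["$", "b"]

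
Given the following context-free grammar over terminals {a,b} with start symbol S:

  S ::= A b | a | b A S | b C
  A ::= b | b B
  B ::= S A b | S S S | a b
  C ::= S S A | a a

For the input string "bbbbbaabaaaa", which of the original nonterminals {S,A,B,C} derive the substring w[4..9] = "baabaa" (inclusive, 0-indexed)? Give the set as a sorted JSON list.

CNF form of G:
  S -> A T0 | T0 C | T0 X5 | a
  A -> T0 B | b
  B -> S X2 | S X3 | T1 T0
  C -> S X4 | T1 T1
  T0 -> b
  T1 -> a
  X2 -> A T0
  X3 -> S S
  X4 -> S A
  X5 -> A S

CYK table (by increasing span), restricted to cells inside w[4..9]:
  T[4,4] 'b' = {A,T0}  orig:{A}
  T[5,5] 'a' = {S,T1}  orig:{S}
  T[6,6] 'a' = {S,T1}  orig:{S}
  T[7,7] 'b' = {A,T0}  orig:{A}
  T[8,8] 'a' = {S,T1}  orig:{S}
  T[9,9] 'a' = {S,T1}  orig:{S}
  T[4,5] 'ba' = {X5}  orig:{}
  T[5,6] 'aa' = {C,X3}  orig:{C}
  T[6,7] 'ab' = {B,X4}  orig:{B}
  T[7,8] 'ba' = {X5}  orig:{}
  T[8,9] 'aa' = {C,X3}  orig:{C}
  T[4,6] 'baa' = {S}
  T[5,7] 'aab' = {C}
  T[6,8] 'aba' = ∅
  T[7,9] 'baa' = {S}
  T[4,7] 'baab' = {S,X4}  orig:{S}
  T[5,8] 'aaba' = ∅
  T[6,9] 'abaa' = {X3}  orig:{}
  T[4,8] 'baaba' = {X3}  orig:{}
  T[5,9] 'aabaa' = {B}
  T[4,9] 'baabaa' = {A,B,X3}  orig:{A,B}

Original NTs in T[4,9] deriving "baabaa": ["A", "B"]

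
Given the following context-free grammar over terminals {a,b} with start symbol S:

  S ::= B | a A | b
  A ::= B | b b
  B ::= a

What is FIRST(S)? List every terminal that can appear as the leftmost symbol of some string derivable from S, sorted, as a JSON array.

FIRST sets, iterate to fixpoint:
pass 1:
  A via A→b b: +{b}
  B via B→a: +{a}
  S via S→B: +{a}
  S via S→b: +{b}
  FIRST(S)={a,b}  FIRST(A)={b}  FIRST(B)={a}
pass 2:
  A via A→B: +{a}
  FIRST(S)={a,b}  FIRST(A)={a,b}  FIRST(B)={a}
pass 3: — fixpoint
  FIRST(S)={a,b}  FIRST(A)={a,b}  FIRST(B)={a}

FIRST(S) = ["a", "b"]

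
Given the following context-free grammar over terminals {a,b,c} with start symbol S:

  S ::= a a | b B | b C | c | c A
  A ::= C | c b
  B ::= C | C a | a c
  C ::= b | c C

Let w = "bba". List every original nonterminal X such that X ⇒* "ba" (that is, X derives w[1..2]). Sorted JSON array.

Convert to CNF:
  S -> T0 A | T1 B | T1 C | T2 T2 | c
  A -> T0 C | T0 T1 | b
  B -> C T2 | T0 C | T2 T0 | b
  C -> T0 C | b
  T0 -> c
  T1 -> b
  T2 -> a

CYK table (by increasing span) — only the sub-triangle for w[1..2]:
  cell(1,1) b: {A,B,C,T1}  orig:{A,B,C}
  cell(2,2) a: {T2}  orig:{}
  cell(1,2) ba: {B}

Original NTs in T[1,2] deriving "ba": ["B"]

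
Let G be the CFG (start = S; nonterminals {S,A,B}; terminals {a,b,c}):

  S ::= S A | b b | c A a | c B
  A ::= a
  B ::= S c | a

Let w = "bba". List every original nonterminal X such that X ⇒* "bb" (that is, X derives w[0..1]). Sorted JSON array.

CNF form of G:
  S -> S A | T0 B | T0 X3 | T1 T1
  A -> a
  B -> S T0 | a
  T0 -> c
  T1 -> b
  T2 -> a
  X3 -> A T2

CYK table (by increasing span) — only the sub-triangle for w[0..1]:
  T[0,0] 'b' = {T1}  orig:{}
  T[1,1] 'b' = {T1}  orig:{}
  T[0,1] 'bb' = {S}

Original NTs in T[0,1] deriving "bb": ["S"]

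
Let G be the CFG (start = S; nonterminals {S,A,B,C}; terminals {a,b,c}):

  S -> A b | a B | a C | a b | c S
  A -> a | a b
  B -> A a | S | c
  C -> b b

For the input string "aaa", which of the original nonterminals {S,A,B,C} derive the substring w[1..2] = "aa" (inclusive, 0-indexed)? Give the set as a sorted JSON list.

CNF form of G:
  S -> A T1 | T0 B | T0 C | T0 T1 | T2 S
  A -> T0 T1 | a
  B -> A T0 | A T1 | T0 B | T0 C | T0 T1 | T2 S | c
  C -> T1 T1
  T0 -> a
  T1 -> b
  T2 -> c

Fill CYK table bottom-up (cells [i..j] with 1 ≤ i ≤ j ≤ 2 only):
  T[1,1] 'a' = {A,T0}  orig:{A}
  T[2,2] 'a' = {A,T0}  orig:{A}
  T[1,2] 'aa' = {B}

Original NTs in T[1,2] deriving "aa": ["B"]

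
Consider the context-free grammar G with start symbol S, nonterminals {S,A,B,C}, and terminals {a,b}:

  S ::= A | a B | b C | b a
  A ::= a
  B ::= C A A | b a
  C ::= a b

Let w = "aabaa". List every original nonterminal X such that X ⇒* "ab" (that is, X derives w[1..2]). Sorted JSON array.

CNF form of G:
  S -> T0 C | T0 T1 | T1 B | a
  A -> a
  B -> C X2 | T0 T1
  C -> T1 T0
  T0 -> b
  T1 -> a
  X2 -> A A

CYK table (by increasing span) (cells [i..j] with 1 ≤ i ≤ j ≤ 2 only):
  cell(1,1) a: {A,S,T1}  orig:{A,S}
  cell(2,2) b: {T0}  orig:{}
  cell(1,2) ab: {C}

Original NTs in T[1,2] deriving "ab": ["C"]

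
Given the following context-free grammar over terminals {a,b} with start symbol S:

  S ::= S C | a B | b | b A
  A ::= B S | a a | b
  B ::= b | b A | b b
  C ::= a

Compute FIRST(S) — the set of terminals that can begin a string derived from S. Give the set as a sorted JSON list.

Compute FIRST by fixpoint:
iter 1:
  A via A→a a: +{a}
  A via A→b: +{b}
  B via B→b: +{b}
  C via C→a: +{a}
  S via S→a B: +{a}
  S via S→b: +{b}
  S: {a,b}  A: {a,b}  B: {b}  C: {a}
iter 2: — fixpoint
  S: {a,b}  A: {a,b}  B: {b}  C: {a}

FIRST(S) = ["a", "b"]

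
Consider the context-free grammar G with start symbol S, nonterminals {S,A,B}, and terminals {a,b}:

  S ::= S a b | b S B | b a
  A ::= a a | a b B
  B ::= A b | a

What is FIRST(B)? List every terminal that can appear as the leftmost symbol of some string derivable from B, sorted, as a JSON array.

FIRST iteration:
iter 1:
  A via A→a a: +{a}
  B via B→A b: +{a}
  S via S→b S B: +{b}
  FIRST[S]={b}  FIRST[A]={a}  FIRST[B]={a}
iter 2: (stable)
  FIRST[S]={b}  FIRST[A]={a}  FIRST[B]={a}

FIRST(B) = ["a"]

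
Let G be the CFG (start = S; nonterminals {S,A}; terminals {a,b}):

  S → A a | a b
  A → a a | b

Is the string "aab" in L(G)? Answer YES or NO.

Convert to CNF:
  S -> A T0 | T0 T1
  A -> T0 T0 | b
  T0 -> a
  T1 -> b

CYK table (by increasing span):
  cell(0,0) a: {T0}  orig:{}
  cell(1,1) a: {T0}  orig:{}
  cell(2,2) b: {A,T1}  orig:{A}
  cell(0,1) aa: {A}
  cell(1,2) ab: {S}
  cell(0,2) aab: ∅

S ∉ T[0,2] ⇒ NO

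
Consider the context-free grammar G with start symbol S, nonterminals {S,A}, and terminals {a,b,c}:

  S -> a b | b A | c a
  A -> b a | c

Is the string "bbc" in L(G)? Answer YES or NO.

CNF form of G:
  S -> T0 A | T1 T0 | T2 T1
  A -> T0 T1 | c
  T0 -> b
  T1 -> a
  T2 -> c

Fill CYK table bottom-up:
  [0..0]={T0}  "b"  orig:{}
  [1..1]={T0}  "b"  orig:{}
  [2..2]={A,T2}  "c"  orig:{A}
  [0..1]=∅  "bb"
  [1..2]={S}  "bc"
  [0..2]=∅  "bbc"

S ∉ T[0,2] ⇒ NO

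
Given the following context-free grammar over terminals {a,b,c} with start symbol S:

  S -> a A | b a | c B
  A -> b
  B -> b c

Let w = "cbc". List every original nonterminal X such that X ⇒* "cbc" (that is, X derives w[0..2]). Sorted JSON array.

Convert to CNF:
  S -> T0 T2 | T1 B | T2 A
  A -> b
  B -> T0 T1
  T0 -> b
  T1 -> c
  T2 -> a

CYK table (by increasing span) (cells [i..j] with 0 ≤ i ≤ j ≤ 2 only):
  cell(0,0) c: {T1}  orig:{}
  cell(1,1) b: {A,T0}  orig:{A}
  cell(2,2) c: {T1}  orig:{}
  cell(0,1) cb: ∅
  cell(1,2) bc: {B}
  cell(0,2) cbc: {S}

Original NTs in T[0,2] deriving "cbc": ["S"]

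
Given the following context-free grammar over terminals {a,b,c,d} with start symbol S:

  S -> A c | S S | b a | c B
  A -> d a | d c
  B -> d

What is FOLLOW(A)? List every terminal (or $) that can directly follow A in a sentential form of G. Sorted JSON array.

Compute FIRST by fixpoint:
round 1:
  A via A→d a: +{d}
  B via B→d: +{d}
  S via S→A c: +{d}
  S via S→b a: +{b}
  S via S→c B: +{c}
  S: {b,c,d}  A: {d}  B: {d}
round 2: (stable)
  S: {b,c,d}  A: {d}  B: {d}

Compute FOLLOW by fixpoint:
seed FOLLOW(S) with $
pass 1:
  S→A c: FOLLOW(A) ⊇ FIRST(c) = {c}; new: +{c}
  S→S S: FOLLOW(S) ⊇ FIRST(S) = {b,c,d}; new: +{b,c,d}
  S→c B: FOLLOW(B) ⊇ FOLLOW(S) ⊇ {$,b,c,d}; new: +{$,b,c,d}
  FOLLOW(S)={$,b,c,d}  FOLLOW(A)={c}  FOLLOW(B)={$,b,c,d}
pass 2: done
  FOLLOW(S)={$,b,c,d}  FOLLOW(A)={c}  FOLLOW(B)={$,b,c,d}

FOLLOW(A) = ["c"]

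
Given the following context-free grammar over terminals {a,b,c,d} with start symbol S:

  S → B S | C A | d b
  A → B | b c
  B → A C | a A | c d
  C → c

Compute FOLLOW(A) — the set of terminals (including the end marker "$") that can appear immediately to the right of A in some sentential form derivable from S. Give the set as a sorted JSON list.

FIRST sets, iterate to fixpoint:
iter 1:
  A via A→b c: +{b}
  B via B→A C: +{b}
  B via B→a A: +{a}
  B via B→c d: +{c}
  C via C→c: +{c}
  S via S→B S: +{a,b,c}
  S via S→d b: +{d}
  S: {a,b,c,d}  A: {b}  B: {a,b,c}  C: {c}
iter 2:
  A via A→B: +{a,c}
  S: {a,b,c,d}  A: {a,b,c}  B: {a,b,c}  C: {c}
iter 3: (no change)
  S: {a,b,c,d}  A: {a,b,c}  B: {a,b,c}  C: {c}

FOLLOW iteration:
FOLLOW(S) := {$}
round 1:
  B→A C: FOLLOW(A) ⊇ FIRST(C) = {c}; new: +{c}
  S→B S: FOLLOW(B) ⊇ FIRST(S) = {a,b,c,d}; new: +{a,b,c,d}
  S→C A: FOLLOW(C) ⊇ FIRST(A) = {a,b,c}; new: +{a,b,c}
  S→C A: FOLLOW(A) ⊇ FOLLOW(S) ⊇ {$}; new: +{$}
  FOLLOW[S]={$}  FOLLOW[A]={$,c}  FOLLOW[B]={a,b,c,d}  FOLLOW[C]={a,b,c}
round 2:
  A→B: FOLLOW(B) ⊇ FOLLOW(A) ⊇ {$,c}; new: +{$}
  B→A C: FOLLOW(C) ⊇ FOLLOW(B) ⊇ {$,a,b,c,d}; new: +{$,d}
  B→a A: FOLLOW(A) ⊇ FOLLOW(B) ⊇ {$,a,b,c,d}; new: +{a,b,d}
  FOLLOW[S]={$}  FOLLOW[A]={$,a,b,c,d}  FOLLOW[B]={$,a,b,c,d}  FOLLOW[C]={$,a,b,c,d}
round 3: (no change)
  FOLLOW[S]={$}  FOLLOW[A]={$,a,b,c,d}  FOLLOW[B]={$,a,b,c,d}  FOLLOW[C]={$,a,b,c,d}

FOLLOW(A) = ["$", "a", "b", "c", "d"]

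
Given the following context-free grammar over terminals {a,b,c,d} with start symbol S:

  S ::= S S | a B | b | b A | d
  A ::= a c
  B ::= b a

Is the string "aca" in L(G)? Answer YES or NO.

CNF form of G:
  S -> S S | T0 B | T2 A | b | d
  A -> T0 T1
  B -> T2 T0
  T0 -> a
  T1 -> c
  T2 -> b

CYK table (by increasing span):
  cell(0,0) a: {T0}  orig:{}
  cell(1,1) c: {T1}  orig:{}
  cell(2,2) a: {T0}  orig:{}
  cell(0,1) ac: {A}
  cell(1,2) ca: ∅
  cell(0,2) aca: ∅

S ∉ T[0,2] ⇒ NO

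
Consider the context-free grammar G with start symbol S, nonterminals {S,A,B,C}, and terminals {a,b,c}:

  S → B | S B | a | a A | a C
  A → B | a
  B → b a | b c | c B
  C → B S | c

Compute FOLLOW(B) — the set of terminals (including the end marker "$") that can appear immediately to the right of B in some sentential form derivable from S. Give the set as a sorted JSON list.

FIRST sets, iterate to fixpoint:
iter 1:
  A via A→a: +{a}
  B via B→b a: +{b}
  B via B→c B: +{c}
  C via C→B S: +{b,c}
  S via S→B: +{b,c}
  S via S→a: +{a}
  FIRST(S)={a,b,c}  FIRST(A)={a}  FIRST(B)={b,c}  FIRST(C)={b,c}
iter 2:
  A via A→B: +{b,c}
  FIRST(S)={a,b,c}  FIRST(A)={a,b,c}  FIRST(B)={b,c}  FIRST(C)={b,c}
iter 3: (stable)
  FIRST(S)={a,b,c}  FIRST(A)={a,b,c}  FIRST(B)={b,c}  FIRST(C)={b,c}

FOLLOW sets:
FOLLOW(S) := {$}
round 1:
  C→B S: FOLLOW(B) ⊇ FIRST(S) = {a,b,c}; new: +{a,b,c}
  S→B: FOLLOW(B) ⊇ FOLLOW(S) ⊇ {$}; new: +{$}
  S→S B: FOLLOW(S) ⊇ FIRST(B) = {b,c}; new: +{b,c}
  S→a A: FOLLOW(A) ⊇ FOLLOW(S) ⊇ {$,b,c}; new: +{$,b,c}
  S→a C: FOLLOW(C) ⊇ FOLLOW(S) ⊇ {$,b,c}; new: +{$,b,c}
  FOLLOW(S)={$,b,c}  FOLLOW(A)={$,b,c}  FOLLOW(B)={$,a,b,c}  FOLLOW(C)={$,b,c}
round 2: (stable)
  FOLLOW(S)={$,b,c}  FOLLOW(A)={$,b,c}  FOLLOW(B)={$,a,b,c}  FOLLOW(C)={$,b,c}

FOLLOW(B) = ["$", "a", "b", "c"]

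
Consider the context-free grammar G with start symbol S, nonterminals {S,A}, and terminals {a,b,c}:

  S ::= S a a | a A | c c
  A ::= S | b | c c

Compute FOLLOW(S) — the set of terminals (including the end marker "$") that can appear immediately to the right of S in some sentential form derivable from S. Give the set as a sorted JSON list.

Compute FIRST by fixpoint:
[1]
  A via A→b: +{b}
  A via A→c c: +{c}
  S via S→a A: +{a}
  S via S→c c: +{c}
  FIRST[S]={a,c}  FIRST[A]={b,c}
[2]
  A via A→S: +{a}
  FIRST[S]={a,c}  FIRST[A]={a,b,c}
[3] done
  FIRST[S]={a,c}  FIRST[A]={a,b,c}

FOLLOW sets:
FOLLOW(S) := {$}
[1]
  S→S a a: FOLLOW(S) ⊇ FIRST(a) = {a}; new: +{a}
  S→a A: FOLLOW(A) ⊇ FOLLOW(S) ⊇ {$,a}; new: +{$,a}
  S: {$,a}  A: {$,a}
[2] done
  S: {$,a}  A: {$,a}

FOLLOW(S) = ["$", "a"]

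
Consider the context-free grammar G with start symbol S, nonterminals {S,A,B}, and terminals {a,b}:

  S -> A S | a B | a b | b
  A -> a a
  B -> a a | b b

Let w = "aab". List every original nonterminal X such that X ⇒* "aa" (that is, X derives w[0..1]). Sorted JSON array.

CNF form of G:
  S -> A S | T0 B | T0 T1 | b
  A -> T0 T0
  B -> T0 T0 | T1 T1
  T0 -> a
  T1 -> b

CYK table (by increasing span), restricted to cells inside w[0..1]:
  cell(0,0) a: {T0}  orig:{}
  cell(1,1) a: {T0}  orig:{}
  cell(0,1) aa: {A,B}

Original NTs in T[0,1] deriving "aa": ["A", "B"]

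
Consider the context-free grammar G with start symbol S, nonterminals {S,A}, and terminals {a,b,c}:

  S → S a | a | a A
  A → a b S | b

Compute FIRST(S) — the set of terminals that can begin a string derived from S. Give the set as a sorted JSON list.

FIRST sets, iterate to fixpoint:
pass 1:
  A via A→a b S: +{a}
  A via A→b: +{b}
  S via S→a: +{a}
  S: {a}  A: {a,b}
pass 2: — fixpoint
  S: {a}  A: {a,b}

FIRST(S) = ["a"]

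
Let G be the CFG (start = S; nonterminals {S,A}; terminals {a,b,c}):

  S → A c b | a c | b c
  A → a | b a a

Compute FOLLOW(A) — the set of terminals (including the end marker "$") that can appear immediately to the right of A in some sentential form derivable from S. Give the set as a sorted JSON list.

FIRST iteration:
iter 1:
  A via A→a: +{a}
  A via A→b a a: +{b}
  S via S→A c b: +{a,b}
  FIRST(S)={a,b}  FIRST(A)={a,b}
iter 2: — fixpoint
  FIRST(S)={a,b}  FIRST(A)={a,b}

Compute FOLLOW by fixpoint:
initialize: $ ∈ FOLLOW(S)
[1]
  S→A c b: FOLLOW(A) ⊇ FIRST(c) = {c}; new: +{c}
  FOLLOW(S)={$}  FOLLOW(A)={c}
[2] done
  FOLLOW(S)={$}  FOLLOW(A)={c}

FOLLOW(A) = ["c"]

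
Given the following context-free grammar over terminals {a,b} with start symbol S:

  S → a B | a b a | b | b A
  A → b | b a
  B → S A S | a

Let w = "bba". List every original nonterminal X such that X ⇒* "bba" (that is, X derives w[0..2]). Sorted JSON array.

CNF form of G:
  S -> T0 A | T1 B | T1 X3 | b
  A -> T0 T1 | b
  B -> S X2 | a
  T0 -> b
  T1 -> a
  X2 -> A S
  X3 -> T0 T1

Fill CYK table bottom-up — only the sub-triangle for w[0..2]:
  cell(0,0) b: {A,S,T0}  orig:{A,S}
  cell(1,1) b: {A,S,T0}  orig:{A,S}
  cell(2,2) a: {B,T1}  orig:{B}
  cell(0,1) bb: {S,X2}  orig:{S}
  cell(1,2) ba: {A,X3}  orig:{A}
  cell(0,2) bba: {S}

Original NTs in T[0,2] deriving "bba": ["S"]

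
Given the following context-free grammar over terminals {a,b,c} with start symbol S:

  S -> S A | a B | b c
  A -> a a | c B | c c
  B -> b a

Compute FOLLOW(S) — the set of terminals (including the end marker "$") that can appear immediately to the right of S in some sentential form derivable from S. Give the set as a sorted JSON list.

FIRST iteration:
iter 1:
  A via A→a a: +{a}
  A via A→c B: +{c}
  B via B→b a: +{b}
  S via S→a B: +{a}
  S via S→b c: +{b}
  S: {a,b}  A: {a,c}  B: {b}
iter 2: — fixpoint
  S: {a,b}  A: {a,c}  B: {b}

FOLLOW sets:
seed FOLLOW(S) with $
pass 1:
  S→S A: FOLLOW(S) ⊇ FIRST(A) = {a,c}; new: +{a,c}
  S→S A: FOLLOW(A) ⊇ FOLLOW(S) ⊇ {$,a,c}; new: +{$,a,c}
  S→a B: FOLLOW(B) ⊇ FOLLOW(S) ⊇ {$,a,c}; new: +{$,a,c}
  S: {$,a,c}  A: {$,a,c}  B: {$,a,c}
pass 2: — fixpoint
  S: {$,a,c}  A: {$,a,c}  B: {$,a,c}

FOLLOW(S) = ["$", "a", "c"]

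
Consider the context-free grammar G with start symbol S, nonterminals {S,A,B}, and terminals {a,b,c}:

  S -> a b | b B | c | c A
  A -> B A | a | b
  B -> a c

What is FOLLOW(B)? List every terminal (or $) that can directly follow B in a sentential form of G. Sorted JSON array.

Compute FIRST by fixpoint:
iter 1:
  A via A→a: +{a}
  A via A→b: +{b}
  B via B→a c: +{a}
  S via S→a b: +{a}
  S via S→b B: +{b}
  S via S→c: +{c}
  FIRST(S)={a,b,c}  FIRST(A)={a,b}  FIRST(B)={a}
iter 2: (stable)
  FIRST(S)={a,b,c}  FIRST(A)={a,b}  FIRST(B)={a}

Compute FOLLOW by fixpoint:
initialize: $ ∈ FOLLOW(S)
[1]
  A→B A: FOLLOW(B) ⊇ FIRST(A) = {a,b}; new: +{a,b}
  S→b B: FOLLOW(B) ⊇ FOLLOW(S) ⊇ {$}; new: +{$}
  S→c A: FOLLOW(A) ⊇ FOLLOW(S) ⊇ {$}; new: +{$}
  FOLLOW[S]={$}  FOLLOW[A]={$}  FOLLOW[B]={$,a,b}
[2] done
  FOLLOW[S]={$}  FOLLOW[A]={$}  FOLLOW[B]={$,a,b}

FOLLOW(B) = ["$", "a", "b"]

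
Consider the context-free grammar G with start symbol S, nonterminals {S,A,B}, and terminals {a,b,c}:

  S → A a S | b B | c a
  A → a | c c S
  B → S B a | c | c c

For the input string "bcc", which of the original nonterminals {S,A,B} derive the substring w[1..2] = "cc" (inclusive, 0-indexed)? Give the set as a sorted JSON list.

CNF form of G:
  S -> A X5 | T0 T1 | T2 B
  A -> T0 X3 | a
  B -> S X4 | T0 T0 | c
  T0 -> c
  T1 -> a
  T2 -> b
  X3 -> T0 S
  X4 -> B T1
  X5 -> T1 S

Fill CYK table bottom-up (cells [i..j] with 1 ≤ i ≤ j ≤ 2 only):
  [1..1]={B,T0}  "c"  orig:{B}
  [2..2]={B,T0}  "c"  orig:{B}
  [1..2]={B}  "cc"

Original NTs in T[1,2] deriving "cc": ["B"]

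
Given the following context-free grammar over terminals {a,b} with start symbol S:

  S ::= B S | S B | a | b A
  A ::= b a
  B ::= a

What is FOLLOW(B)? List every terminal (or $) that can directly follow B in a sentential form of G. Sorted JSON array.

FIRST iteration:
pass 1:
  A via A→b a: +{b}
  B via B→a: +{a}
  S via S→B S: +{a}
  S via S→b A: +{b}
  S: {a,b}  A: {b}  B: {a}
pass 2: — fixpoint
  S: {a,b}  A: {b}  B: {a}

Compute FOLLOW by fixpoint:
initialize: $ ∈ FOLLOW(S)
pass 1:
  S→B S: FOLLOW(B) ⊇ FIRST(S) = {a,b}; new: +{a,b}
  S→S B: FOLLOW(S) ⊇ FIRST(B) = {a}; new: +{a}
  S→S B: FOLLOW(B) ⊇ FOLLOW(S) ⊇ {$,a}; new: +{$}
  S→b A: FOLLOW(A) ⊇ FOLLOW(S) ⊇ {$,a}; new: +{$,a}
  FOLLOW(S)={$,a}  FOLLOW(A)={$,a}  FOLLOW(B)={$,a,b}
pass 2: done
  FOLLOW(S)={$,a}  FOLLOW(A)={$,a}  FOLLOW(B)={$,a,b}

FOLLOW(B) = ["$", "a", "b"]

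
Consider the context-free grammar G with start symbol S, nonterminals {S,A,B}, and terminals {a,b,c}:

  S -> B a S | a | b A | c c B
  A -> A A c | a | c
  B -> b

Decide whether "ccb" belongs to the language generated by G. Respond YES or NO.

CNF form of G:
  S -> B X4 | T0 X5 | T2 A | a
  A -> A X3 | a | c
  B -> b
  T0 -> c
  T1 -> a
  T2 -> b
  X3 -> A T0
  X4 -> T1 S
  X5 -> T0 B

CYK fill:
  [0..0]={A,T0}  "c"  orig:{A}
  [1..1]={A,T0}  "c"  orig:{A}
  [2..2]={B,T2}  "b"  orig:{B}
  [0..1]={X3}  "cc"  orig:{}
  [1..2]={X5}  "cb"  orig:{}
  [0..2]={S}  "ccb"

S ∈ T[0,2] ⇒ YES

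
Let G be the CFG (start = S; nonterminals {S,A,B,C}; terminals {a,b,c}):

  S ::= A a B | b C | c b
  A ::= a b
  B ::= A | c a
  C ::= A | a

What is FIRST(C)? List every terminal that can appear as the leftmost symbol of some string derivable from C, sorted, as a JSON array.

FIRST sets, iterate to fixpoint:
pass 1:
  A via A→a b: +{a}
  B via B→A: +{a}
  B via B→c a: +{c}
  C via C→A: +{a}
  S via S→A a B: +{a}
  S via S→b C: +{b}
  S via S→c b: +{c}
  FIRST(S)={a,b,c}  FIRST(A)={a}  FIRST(B)={a,c}  FIRST(C)={a}
pass 2: — fixpoint
  FIRST(S)={a,b,c}  FIRST(A)={a}  FIRST(B)={a,c}  FIRST(C)={a}

FIRST(C) = ["a"]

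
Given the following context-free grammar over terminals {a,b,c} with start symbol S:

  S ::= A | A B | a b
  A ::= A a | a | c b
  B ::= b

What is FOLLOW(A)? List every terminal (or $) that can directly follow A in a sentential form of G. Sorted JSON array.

Compute FIRST by fixpoint:
iter 1:
  A via A→a: +{a}
  A via A→c b: +{c}
  B via B→b: +{b}
  S via S→A: +{a,c}
  FIRST(S)={a,c}  FIRST(A)={a,c}  FIRST(B)={b}
iter 2: (stable)
  FIRST(S)={a,c}  FIRST(A)={a,c}  FIRST(B)={b}

FOLLOW sets:
initialize: $ ∈ FOLLOW(S)
[1]
  A→A a: FOLLOW(A) ⊇ FIRST(a) = {a}; new: +{a}
  S→A: FOLLOW(A) ⊇ FOLLOW(S) ⊇ {$}; new: +{$}
  S→A B: FOLLOW(A) ⊇ FIRST(B) = {b}; new: +{b}
  S→A B: FOLLOW(B) ⊇ FOLLOW(S) ⊇ {$}; new: +{$}
  FOLLOW[S]={$}  FOLLOW[A]={$,a,b}  FOLLOW[B]={$}
[2] (stable)
  FOLLOW[S]={$}  FOLLOW[A]={$,a,b}  FOLLOW[B]={$}

FOLLOW(A) = ["$", "a", "b"]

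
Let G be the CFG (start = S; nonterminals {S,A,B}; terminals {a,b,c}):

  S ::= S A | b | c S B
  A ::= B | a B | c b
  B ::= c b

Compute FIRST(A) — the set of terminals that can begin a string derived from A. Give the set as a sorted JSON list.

FIRST sets, iterate to fixpoint:
round 1:
  A via A→a B: +{a}
  A via A→c b: +{c}
  B via B→c b: +{c}
  S via S→b: +{b}
  S via S→c S B: +{c}
  FIRST[S]={b,c}  FIRST[A]={a,c}  FIRST[B]={c}
round 2: — fixpoint
  FIRST[S]={b,c}  FIRST[A]={a,c}  FIRST[B]={c}

FIRST(A) = ["a", "c"]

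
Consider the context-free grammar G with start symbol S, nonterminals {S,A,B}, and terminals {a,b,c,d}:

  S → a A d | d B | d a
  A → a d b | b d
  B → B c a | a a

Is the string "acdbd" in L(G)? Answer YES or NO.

Convert to CNF:
  S -> T0 X6 | T1 B | T1 T0
  A -> T0 X4 | T2 T1
  B -> B X5 | T0 T0
  T0 -> a
  T1 -> d
  T2 -> b
  T3 -> c
  X4 -> T1 T2
  X5 -> T3 T0
  X6 -> A T1

CYK fill:
  cell(0,0) a: {T0}  orig:{}
  cell(1,1) c: {T3}  orig:{}
  cell(2,2) d: {T1}  orig:{}
  cell(3,3) b: {T2}  orig:{}
  cell(4,4) d: {T1}  orig:{}
  cell(0,1) ac: ∅
  cell(1,2) cd: ∅
  cell(2,3) db: {X4}  orig:{}
  cell(3,4) bd: {A}
  cell(0,2) acd: ∅
  cell(1,3) cdb: ∅
  cell(2,4) dbd: ∅
  cell(0,3) acdb: ∅
  cell(1,4) cdbd: ∅
  cell(0,4) acdbd: ∅

S ∉ T[0,4] ⇒ NO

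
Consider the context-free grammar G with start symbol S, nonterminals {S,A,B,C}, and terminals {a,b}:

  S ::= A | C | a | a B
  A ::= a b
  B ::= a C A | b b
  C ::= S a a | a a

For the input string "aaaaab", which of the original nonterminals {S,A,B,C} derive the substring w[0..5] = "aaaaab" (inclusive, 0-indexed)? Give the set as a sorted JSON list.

CNF form of G:
  S -> S X4 | T0 B | T0 T0 | T0 T1 | a
  A -> T0 T1
  B -> T0 X2 | T1 T1
  C -> S X3 | T0 T0
  T0 -> a
  T1 -> b
  X2 -> C A
  X3 -> T0 T0
  X4 -> T0 T0

CYK table (by increasing span) (cells [i..j] with 0 ≤ i ≤ j ≤ 5 only):
  cell(0,0) a: {S,T0}  orig:{S}
  cell(1,1) a: {S,T0}  orig:{S}
  cell(2,2) a: {S,T0}  orig:{S}
  cell(3,3) a: {S,T0}  orig:{S}
  cell(4,4) a: {S,T0}  orig:{S}
  cell(5,5) b: {T1}  orig:{}
  cell(0,1) aa: {C,S,X3,X4}  orig:{C,S}
  cell(1,2) aa: {C,S,X3,X4}  orig:{C,S}
  cell(2,3) aa: {C,S,X3,X4}  orig:{C,S}
  cell(3,4) aa: {C,S,X3,X4}  orig:{C,S}
  cell(4,5) ab: {A,S}
  cell(0,2) aaa: {C,S}
  cell(1,3) aaa: {C,S}
  cell(2,4) aaa: {C,S}
  cell(3,5) aab: ∅
  cell(0,3) aaaa: {C,S}
  cell(1,4) aaaa: {C,S}
  cell(2,5) aaab: {X2}  orig:{}
  cell(0,4) aaaaa: {C,S}
  cell(1,5) aaaab: {B,X2}  orig:{B}
  cell(0,5) aaaaab: {B,S,X2}  orig:{B,S}

Original NTs in T[0,5] deriving "aaaaab": ["B", "S"]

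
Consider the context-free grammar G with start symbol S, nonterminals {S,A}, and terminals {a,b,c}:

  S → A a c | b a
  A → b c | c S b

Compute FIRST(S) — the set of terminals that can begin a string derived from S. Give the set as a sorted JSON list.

FIRST iteration:
round 1:
  A via A→b c: +{b}
  A via A→c S b: +{c}
  S via S→A a c: +{b,c}
  FIRST[S]={b,c}  FIRST[A]={b,c}
round 2: — fixpoint
  FIRST[S]={b,c}  FIRST[A]={b,c}

FIRST(S) = ["b", "c"]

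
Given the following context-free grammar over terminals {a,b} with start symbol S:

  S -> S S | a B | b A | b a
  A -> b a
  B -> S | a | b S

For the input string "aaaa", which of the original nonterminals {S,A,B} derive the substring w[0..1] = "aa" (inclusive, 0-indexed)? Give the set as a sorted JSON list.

Convert to CNF:
  S -> S S | T0 A | T0 T1 | T1 B
  A -> T0 T1
  B -> S S | T0 A | T0 S | T0 T1 | T1 B | a
  T0 -> b
  T1 -> a

CYK fill, restricted to cells inside w[0..1]:
  T[0,0] 'a' = {B,T1}  orig:{B}
  T[1,1] 'a' = {B,T1}  orig:{B}
  T[0,1] 'aa' = {B,S}

Original NTs in T[0,1] deriving "aa": ["B", "S"]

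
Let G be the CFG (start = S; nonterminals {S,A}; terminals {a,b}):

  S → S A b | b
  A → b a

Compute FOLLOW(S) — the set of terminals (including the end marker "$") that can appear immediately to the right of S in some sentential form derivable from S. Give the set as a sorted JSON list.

FIRST sets, iterate to fixpoint:
pass 1:
  A via A→b a: +{b}
  S via S→b: +{b}
  FIRST[S]={b}  FIRST[A]={b}
pass 2: — fixpoint
  FIRST[S]={b}  FIRST[A]={b}

FOLLOW iteration:
seed FOLLOW(S) with $
[1]
  S→S A b: FOLLOW(S) ⊇ FIRST(A) = {b}; new: +{b}
  S→S A b: FOLLOW(A) ⊇ FIRST(b) = {b}; new: +{b}
  S: {$,b}  A: {b}
[2] (no change)
  S: {$,b}  A: {b}

FOLLOW(S) = ["$", "b"]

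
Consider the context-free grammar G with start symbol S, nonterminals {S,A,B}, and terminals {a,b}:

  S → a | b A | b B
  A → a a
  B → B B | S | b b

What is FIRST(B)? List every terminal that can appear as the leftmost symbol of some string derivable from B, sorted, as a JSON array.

FIRST iteration:
iter 1:
  A via A→a a: +{a}
  B via B→b b: +{b}
  S via S→a: +{a}
  S via S→b A: +{b}
  FIRST[S]={a,b}  FIRST[A]={a}  FIRST[B]={b}
iter 2:
  B via B→S: +{a}
  FIRST[S]={a,b}  FIRST[A]={a}  FIRST[B]={a,b}
iter 3: done
  FIRST[S]={a,b}  FIRST[A]={a}  FIRST[B]={a,b}

FIRST(B) = ["a", "b"]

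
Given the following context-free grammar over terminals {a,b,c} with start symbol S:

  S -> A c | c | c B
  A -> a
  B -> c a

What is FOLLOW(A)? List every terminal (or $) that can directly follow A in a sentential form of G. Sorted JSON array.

FIRST iteration:
pass 1:
  A via A→a: +{a}
  B via B→c a: +{c}
  S via S→A c: +{a}
  S via S→c: +{c}
  S: {a,c}  A: {a}  B: {c}
pass 2: (no change)
  S: {a,c}  A: {a}  B: {c}

FOLLOW iteration:
FOLLOW(S) := {$}
round 1:
  S→A c: FOLLOW(A) ⊇ FIRST(c) = {c}; new: +{c}
  S→c B: FOLLOW(B) ⊇ FOLLOW(S) ⊇ {$}; new: +{$}
  FOLLOW[S]={$}  FOLLOW[A]={c}  FOLLOW[B]={$}
round 2: (no change)
  FOLLOW[S]={$}  FOLLOW[A]={c}  FOLLOW[B]={$}

FOLLOW(A) = ["c"]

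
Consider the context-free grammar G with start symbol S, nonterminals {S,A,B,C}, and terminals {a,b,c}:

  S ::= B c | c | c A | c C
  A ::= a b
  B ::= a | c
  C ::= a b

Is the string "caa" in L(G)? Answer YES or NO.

Convert to CNF:
  S -> B T2 | T2 A | T2 C | c
  A -> T0 T1
  B -> a | c
  C -> T0 T1
  T0 -> a
  T1 -> b
  T2 -> c

CYK table (by increasing span):
  T[0,0] 'c' = {B,S,T2}  orig:{B,S}
  T[1,1] 'a' = {B,T0}  orig:{B}
  T[2,2] 'a' = {B,T0}  orig:{B}
  T[0,1] 'ca' = ∅
  T[1,2] 'aa' = ∅
  T[0,2] 'caa' = ∅

S ∉ T[0,2] ⇒ NO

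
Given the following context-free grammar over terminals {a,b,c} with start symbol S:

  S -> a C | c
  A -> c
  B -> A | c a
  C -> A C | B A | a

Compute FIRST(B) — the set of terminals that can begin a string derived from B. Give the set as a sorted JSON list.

FIRST iteration:
pass 1:
  A via A→c: +{c}
  B via B→A: +{c}
  C via C→A C: +{c}
  C via C→a: +{a}
  S via S→a C: +{a}
  S via S→c: +{c}
  S: {a,c}  A: {c}  B: {c}  C: {a,c}
pass 2: (no change)
  S: {a,c}  A: {c}  B: {c}  C: {a,c}

FIRST(B) = ["c"]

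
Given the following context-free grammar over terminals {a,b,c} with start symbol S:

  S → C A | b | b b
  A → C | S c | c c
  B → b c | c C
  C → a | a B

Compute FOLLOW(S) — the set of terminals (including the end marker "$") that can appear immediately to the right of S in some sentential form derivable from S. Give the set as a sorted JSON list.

FIRST iteration:
[1]
  A via A→c c: +{c}
  B via B→b c: +{b}
  B via B→c C: +{c}
  C via C→a: +{a}
  S via S→C A: +{a}
  S via S→b: +{b}
  S: {a,b}  A: {c}  B: {b,c}  C: {a}
[2]
  A via A→C: +{a}
  A via A→S c: +{b}
  S: {a,b}  A: {a,b,c}  B: {b,c}  C: {a}
[3] (no change)
  S: {a,b}  A: {a,b,c}  B: {b,c}  C: {a}

FOLLOW iteration:
FOLLOW(S) := {$}
iter 1:
  A→S c: FOLLOW(S) ⊇ FIRST(c) = {c}; new: +{c}
  S→C A: FOLLOW(C) ⊇ FIRST(A) = {a,b,c}; new: +{a,b,c}
  S→C A: FOLLOW(A) ⊇ FOLLOW(S) ⊇ {$,c}; new: +{$,c}
  FOLLOW(S)={$,c}  FOLLOW(A)={$,c}  FOLLOW(B)={}  FOLLOW(C)={a,b,c}
iter 2:
  A→C: FOLLOW(C) ⊇ FOLLOW(A) ⊇ {$,c}; new: +{$}
  C→a B: FOLLOW(B) ⊇ FOLLOW(C) ⊇ {$,a,b,c}; new: +{$,a,b,c}
  FOLLOW(S)={$,c}  FOLLOW(A)={$,c}  FOLLOW(B)={$,a,b,c}  FOLLOW(C)={$,a,b,c}
iter 3: — fixpoint
  FOLLOW(S)={$,c}  FOLLOW(A)={$,c}  FOLLOW(B)={$,a,b,c}  FOLLOW(C)={$,a,b,c}

FOLLOW(S) = ["$", "c"]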